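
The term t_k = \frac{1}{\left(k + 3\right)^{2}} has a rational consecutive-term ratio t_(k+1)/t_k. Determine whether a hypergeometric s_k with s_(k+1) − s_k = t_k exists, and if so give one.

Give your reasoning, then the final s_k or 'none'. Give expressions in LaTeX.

not Gosper-summable; s_k does not exist

The ratio is (k + 3)**2/(k + 4)**2.
Normal form (A,B,C) = (k**2 + 6*k + 9, k**2 + 8*k + 16, 1).
Need (k**2 + 6*k + 9)·f(k+1) − (k**2 + 6*k + 9)·f(k) = 1.
Degrees (2,2,0) ⇒ d ≤ 0.
Generic f = c0 gives residual -1; -1 = 0 cannot hold, so t_k is not Gosper-summable.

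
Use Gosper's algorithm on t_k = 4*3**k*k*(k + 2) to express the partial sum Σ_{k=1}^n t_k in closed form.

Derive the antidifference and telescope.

S(n) = 6*3**n*n*(n + 1)

Step 1: r(k) = 3*(k + 1)*(k + 3)/(k*(k + 2)).
Factor: A=3; B=1; C=k**2 + 2*k.
Key eq: (3)·f(k+1) = (1)·f(k) + (k**2 + 2*k).
From deg A=0, deg B=0, deg C=2: d=2.
Solve for f: f(k) = k*(k - 1)/2 (degree 2 ≤ 2).
R(k) = B(k−1)·f(k)/C(k) = (k - 1)/(2*(k + 2)); s_k = R·t_k = 2*3**k*k*(k - 1).
Check: Δs_k = 4*3**k*k*(k + 2). ✓
Telescope: S(n) = s_(n+1) − s_(1) = 6*3**n*n*(n + 1) − (0) = 6*3**n*n*(n + 1).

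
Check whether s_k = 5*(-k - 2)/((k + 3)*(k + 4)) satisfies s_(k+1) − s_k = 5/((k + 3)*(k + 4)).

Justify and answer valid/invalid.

Invalid: residual -20/(k**3 + 12*k**2 + 47*k + 60) ≠ 0.

s_(k+1) = 5*(-k - 3)/((k + 4)*(k + 5))
s_(k+1) − s_k = 5*(k + 1)/(k**3 + 12*k**2 + 47*k + 60)
(s_(k+1) − s_k) − t_k = -20/(k**3 + 12*k**2 + 47*k + 60)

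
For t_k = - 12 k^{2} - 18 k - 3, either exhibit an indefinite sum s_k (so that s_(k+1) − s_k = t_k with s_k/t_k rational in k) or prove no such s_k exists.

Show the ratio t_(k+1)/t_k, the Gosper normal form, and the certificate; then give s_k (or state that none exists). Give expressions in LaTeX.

s_k = k \left(- 4 k^{2} - 3 k + 4\right)

r(k) = (4*k**2 + 14*k + 11)/(4*k**2 + 6*k + 1) after simplifying.
Gosper form: A/B · C(k+1)/C(k) with A=1, B=1, C=k**2 + 3*k/2 + 1/4.
Solve (1)·f(k+1) − (1)·f(k) = k**2 + 3*k/2 + 1/4.
Degrees (0,0,2) ⇒ d ≤ 3.
Solving with deg f ≤ 3: f(k) = k*(4*k**2 + 3*k - 4)/12.
Then R = B(k−1)f/C = k*(4*k**2 + 3*k - 4)/(3*(4*k**2 + 6*k + 1)), so s_k = R(k)·t_k = k*(-4*k**2 - 3*k + 4).
s_(k+1) − s_k = -12*k**2 - 18*k - 3 = t_k.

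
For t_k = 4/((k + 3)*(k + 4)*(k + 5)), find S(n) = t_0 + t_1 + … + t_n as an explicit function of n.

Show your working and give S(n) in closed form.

t_(k+1)/t_k = (k + 3)/(k + 6).
Normal form (A,B,C) = (k + 3, k + 6, 1).
f must satisfy (k + 3)·f(k+1) − (k + 5)·f(k) = 1.
Bound: deg f ≤ 2.
Solve for f: f(k) = k*(k + 7)/24 (degree 2 ≤ 2).
Get s_k = R·t_k = k*(k + 7)/(6*(k + 3)*(k + 4)) with R(k) = B(k−1)f(k)/C(k) = k*(k + 5)*(k + 7)/24.
s_(k+1) − s_k = 4/(k**3 + 12*k**2 + 47*k + 60) = t_k.
Telescope: S(n) = s_(n+1) − s_(0) = (n**2 + 9*n + 8)/(6*(n**2 + 9*n + 20)) − (0) = (n**2 + 9*n + 8)/(6*(n**2 + 9*n + 20)).

S(n) = (n**2 + 9*n + 8)/(6*(n**2 + 9*n + 20))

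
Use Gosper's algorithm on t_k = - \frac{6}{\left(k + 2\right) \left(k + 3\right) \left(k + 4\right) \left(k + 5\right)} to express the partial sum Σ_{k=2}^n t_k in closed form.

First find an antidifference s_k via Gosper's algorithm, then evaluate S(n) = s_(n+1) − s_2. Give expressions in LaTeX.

S(n) = \frac{- n^{3} - 12 n^{2} - 47 n + 60}{60 \left(n^{3} + 12 n^{2} + 47 n + 60\right)}

r(k) = (k + 2)/(k + 6) after simplifying.
Take A(k)=k + 2, B(k)=k + 6, C(k)=1.
Key eq: (k + 2)·f(k+1) = (k + 5)·f(k) + (1).
Bound: deg f ≤ 3.
Solve for f: f(k) = k*(k**2 + 9*k + 26)/72 (degree 3 ≤ 3).
Certificate R = B(k−1)f/C = k*(k + 5)*(k**2 + 9*k + 26)/72 gives s_k = k*(-k**2 - 9*k - 26)/(12*(k + 2)*(k + 3)*(k + 4)).
Verify: -6/(k**4 + 14*k**3 + 71*k**2 + 154*k + 120) matches t_k.
Σ_(k=2)^n t_k = s_(n+1) − s_(2) = ((-n**3 - 12*n**2 - 47*n - 36)/(12*(n**3 + 12*n**2 + 47*n + 60))) − (-1/15), i.e. (-n**3 - 12*n**2 - 47*n + 60)/(60*(n**3 + 12*n**2 + 47*n + 60)).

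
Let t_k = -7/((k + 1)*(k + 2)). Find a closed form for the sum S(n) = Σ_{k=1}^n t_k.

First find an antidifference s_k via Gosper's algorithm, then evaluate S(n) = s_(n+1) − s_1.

Step 1: r(k) = (k + 1)/(k + 3).
Normal form (A,B,C) = (k + 1, k + 3, 1).
Key eq: (k + 1)·f(k+1) = (k + 2)·f(k) + (1).
From deg A=1, deg B=1, deg C=0: d=1.
Solving with deg f ≤ 1: f(k) = k.
Then R = B(k−1)f/C = k*(k + 2), so s_k = R(k)·t_k = -7*k/(k + 1).
Δs = -7/(k**2 + 3*k + 2), as required.
s_(n+1) = 7*(-n - 1)/(n + 2) and s_(1) = -7/2, so S(n) = -7*n/(2*n + 4).

S(n) = -7*n/(2*n + 4)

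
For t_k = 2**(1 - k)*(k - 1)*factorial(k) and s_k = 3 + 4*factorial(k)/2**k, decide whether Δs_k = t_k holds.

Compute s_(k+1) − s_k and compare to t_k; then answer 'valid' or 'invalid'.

valid; difference matches t_k

s_(k+1) = (3*2**k + 2*k*factorial(k) + 2*factorial(k))/2**k
s_(k+1) − s_k = 2**(1 - k)*(k - 1)*factorial(k)
(s_(k+1) − s_k) − t_k = 0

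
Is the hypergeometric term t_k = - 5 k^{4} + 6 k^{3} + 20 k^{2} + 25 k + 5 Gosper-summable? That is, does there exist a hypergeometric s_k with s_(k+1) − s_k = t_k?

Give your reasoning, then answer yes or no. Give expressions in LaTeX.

Yes. s_k = k \left(- k^{4} + 4 k^{3} + 2 k^{2} + 4 k - 4\right).

The ratio is (5*k**4 + 14*k**3 - 8*k**2 - 63*k - 51)/(5*k**4 - 6*k**3 - 20*k**2 - 25*k - 5).
Gosper form: A/B · C(k+1)/C(k) with A=1, B=1, C=k**4 - 6*k**3/5 - 4*k**2 - 5*k - 1.
Set up (1)·f(k+1) − (1)·f(k) − (k**4 - 6*k**3/5 - 4*k**2 - 5*k - 1) = 0.
From deg A=0, deg B=0, deg C=4: d=5.
Match coefficients ⇒ f(k) = k*(k**4 - 4*k**3 - 2*k**2 - 4*k + 4)/5.
R(k) = B(k−1)·f(k)/C(k) = k*(k**4 - 4*k**3 - 2*k**2 - 4*k + 4)/(5*k**4 - 6*k**3 - 20*k**2 - 25*k - 5); s_k = R·t_k = k*(-k**4 + 4*k**3 + 2*k**2 + 4*k - 4).
s_(k+1) − s_k = -5*k**4 + 6*k**3 + 20*k**2 + 25*k + 5 = t_k.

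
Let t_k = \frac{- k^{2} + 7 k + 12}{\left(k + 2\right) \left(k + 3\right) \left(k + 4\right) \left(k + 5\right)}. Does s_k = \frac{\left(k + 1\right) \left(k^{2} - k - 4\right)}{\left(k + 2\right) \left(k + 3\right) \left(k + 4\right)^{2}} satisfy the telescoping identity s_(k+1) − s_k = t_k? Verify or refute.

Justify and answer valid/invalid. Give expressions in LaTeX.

Invalid: residual \frac{3 \left(2 k^{3} + k^{2} - 49 k - 68\right)}{k^{6} + 23 k^{5} + 217 k^{4} + 1073 k^{3} + 2926 k^{2} + 4160 k + 2400} ≠ 0.

s_(k+1) = -(k + 2)*(k - (k + 1)**2 + 5)/((k + 3)*(k + 4)*(k + 5)**2)
s_(k+1) − s_k = (-k**4 + 4*k**3 + 58*k**2 + 101*k + 36)/(k**6 + 23*k**5 + 217*k**4 + 1073*k**3 + 2926*k**2 + 4160*k + 2400)
(s_(k+1) − s_k) − t_k = 3*(2*k**3 + k**2 - 49*k - 68)/(k**6 + 23*k**5 + 217*k**4 + 1073*k**3 + 2926*k**2 + 4160*k + 2400)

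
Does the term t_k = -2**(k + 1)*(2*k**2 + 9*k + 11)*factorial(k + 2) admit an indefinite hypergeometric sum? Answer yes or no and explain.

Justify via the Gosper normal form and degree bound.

Yes. s_k = -2**(k + 1)*(k + 1)*factorial(k + 2).

r(k) = 2*(2*k**3 + 19*k**2 + 61*k + 66)/(2*k**2 + 9*k + 11) after simplifying.
Factor: A=2*k + 6; B=1; C=k**2 + 9*k/2 + 11/2.
Set up (2*k + 6)·f(k+1) − (1)·f(k) − (k**2 + 9*k/2 + 11/2) = 0.
Bound: deg f ≤ 1.
Match coefficients ⇒ f(k) = (k + 1)/2.
R(k) = B(k−1)·f(k)/C(k) = (k + 1)/(2*k**2 + 9*k + 11); s_k = R·t_k = -2**(k + 1)*(k + 1)*factorial(k + 2).
s_(k+1) − s_k = -2**(k + 1)*(2*k**2 + 9*k + 11)*factorial(k + 2) = t_k.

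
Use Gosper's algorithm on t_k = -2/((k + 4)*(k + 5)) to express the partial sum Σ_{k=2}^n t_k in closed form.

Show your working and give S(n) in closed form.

S(n) = (1 - n)/(3*(n + 5))

Step 1: r(k) = (k + 4)/(k + 6).
A = k + 4, B = k + 6, C = 1.
Solve (k + 4)·f(k+1) − (k + 5)·f(k) = 1.
deg f ≤ 1 (via 1,1,0).
Coefficient equations give f(k) = k/4.
R(k) = B(k−1)·f(k)/C(k) = k*(k + 5)/4; s_k = R·t_k = -k/(2*k + 8).
s_(k+1) − s_k = -2/(k**2 + 9*k + 20) = t_k.
Σ_(k=2)^n t_k = s_(n+1) − s_(2) = ((-n - 1)/(2*(n + 5))) − (-1/6), i.e. (1 - n)/(3*(n + 5)).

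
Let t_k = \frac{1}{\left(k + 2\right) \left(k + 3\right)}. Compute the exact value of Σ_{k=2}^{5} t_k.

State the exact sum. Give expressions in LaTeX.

Σ = 1/8

t_(k+1)/t_k = (k + 2)/(k + 4).
Gosper form: A/B · C(k+1)/C(k) with A=k + 2, B=k + 4, C=1.
f must satisfy (k + 2)·f(k+1) − (k + 3)·f(k) = 1.
Degrees (1,1,0) ⇒ d ≤ 1.
Solving with deg f ≤ 1: f(k) = k/2.
Get s_k = R·t_k = k/(2*(k + 2)) with R(k) = B(k−1)f(k)/C(k) = k*(k + 3)/2.
s_(k+1) − s_k = 1/(k**2 + 5*k + 6) = t_k.
Σ_(k=2)^(5) t_k = s_(6) − s_(2) = 3/8 − (1/4) = 1/8.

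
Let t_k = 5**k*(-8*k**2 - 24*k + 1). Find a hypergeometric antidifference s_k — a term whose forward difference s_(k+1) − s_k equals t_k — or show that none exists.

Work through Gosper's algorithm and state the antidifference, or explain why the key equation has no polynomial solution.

s_k = 5**k*(-2*k**2 - k + 4)

Step 1: r(k) = 5*(8*k**2 + 40*k + 31)/(8*k**2 + 24*k - 1).
So A=5 and B=1, with C=k**2 + 3*k - 1/8.
Need (5)·f(k+1) − (1)·f(k) = k**2 + 3*k - 1/8.
d = 2 from the (0,0,2) case.
Coefficient equations give f(k) = (2*k**2 + k - 4)/8.
Then R = B(k−1)f/C = (2*k**2 + k - 4)/(8*k**2 + 24*k - 1), so s_k = R(k)·t_k = 5**k*(-2*k**2 - k + 4).
Verify: 5**k*(-8*k**2 - 24*k + 1) matches t_k.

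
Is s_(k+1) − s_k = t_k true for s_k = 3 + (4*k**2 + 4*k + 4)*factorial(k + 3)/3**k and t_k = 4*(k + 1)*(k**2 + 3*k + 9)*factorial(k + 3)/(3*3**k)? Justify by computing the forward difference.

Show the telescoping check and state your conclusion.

Valid — Δs_k = t_k.

s_(k+1) = 3**(-k - 1)*(4*k + 4*(k + 1)**2 + 8)*factorial(k + 4) + 3
s_(k+1) − s_k = 4*(k + 1)*(k**2 + 3*k + 9)*factorial(k + 3)/(3*3**k)
(s_(k+1) − s_k) − t_k = 0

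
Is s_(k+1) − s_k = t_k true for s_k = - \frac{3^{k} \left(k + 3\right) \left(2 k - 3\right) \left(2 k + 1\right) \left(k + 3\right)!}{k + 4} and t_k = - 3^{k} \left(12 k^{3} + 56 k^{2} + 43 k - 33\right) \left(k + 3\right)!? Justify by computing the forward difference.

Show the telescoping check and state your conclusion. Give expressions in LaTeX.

s_(k+1) = -3**(k + 1)*(k + 4)*(2*k - 1)*(2*k + 3)*factorial(k + 4)/(k + 5)
s_(k+1) − s_k = -3**k*(12*k**5 + 152*k**4 + 683*k**3 + 1211*k**2 + 420*k - 531)*factorial(k + 3)/((k + 4)*(k + 5))
(s_(k+1) − s_k) − t_k = 3**k*(12*k**4 + 104*k**3 + 263*k**2 + 143*k - 129)*factorial(k + 3)/((k + 4)*(k + 5))

Invalid: residual \frac{3^{k} \left(12 k^{4} + 104 k^{3} + 263 k^{2} + 143 k - 129\right) \left(k + 3\right)!}{\left(k + 4\right) \left(k + 5\right)} ≠ 0.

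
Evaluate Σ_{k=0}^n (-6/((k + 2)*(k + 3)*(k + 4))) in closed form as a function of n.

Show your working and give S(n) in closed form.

S(n) = (-n**2 - 7*n - 6)/(2*(n**2 + 7*n + 12))

Compute t_(k+1)/t_k: get (k + 2)/(k + 5).
Take A(k)=k + 2, B(k)=k + 5, C(k)=1.
Need (k + 2)·f(k+1) − (k + 4)·f(k) = 1.
From deg A=1, deg B=1, deg C=0: d=2.
Solving with deg f ≤ 2: f(k) = k*(k + 5)/12.
Get s_k = R·t_k = k*(-k - 5)/(2*(k + 2)*(k + 3)) with R(k) = B(k−1)f(k)/C(k) = k*(k + 4)*(k + 5)/12.
Verify: -6/(k**3 + 9*k**2 + 26*k + 24) matches t_k.
Σ_(k=0)^n t_k = s_(n+1) − s_(0) = ((-n**2 - 7*n - 6)/(2*(n**2 + 7*n + 12))) − (0), i.e. (-n**2 - 7*n - 6)/(2*(n**2 + 7*n + 12)).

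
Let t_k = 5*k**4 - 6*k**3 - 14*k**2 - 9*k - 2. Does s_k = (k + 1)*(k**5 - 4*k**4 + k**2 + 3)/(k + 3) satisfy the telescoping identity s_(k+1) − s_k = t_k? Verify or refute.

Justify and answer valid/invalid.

s_(k+1) = (k + 2)*((k + 1)**5 - 4*(k + 1)**4 + (k + 1)**2 + 3)/(k + 4)
s_(k+1) − s_k = (5*k**6 + 21*k**5 - 22*k**4 - 115*k**3 - 129*k**2 - 64*k - 6)/(k**2 + 7*k + 12)
(s_(k+1) − s_k) − t_k = 2*(-4*k**5 - 13*k**4 + 32*k**3 + 52*k**2 + 29*k + 9)/(k**2 + 7*k + 12)

Invalid: residual 2*(-4*k**5 - 13*k**4 + 32*k**3 + 52*k**2 + 29*k + 9)/(k**2 + 7*k + 12) ≠ 0.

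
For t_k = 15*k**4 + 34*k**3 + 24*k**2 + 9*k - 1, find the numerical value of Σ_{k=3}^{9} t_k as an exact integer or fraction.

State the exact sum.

The ratio is (15*k**4 + 94*k**3 + 216*k**2 + 219*k + 81)/(15*k**4 + 34*k**3 + 24*k**2 + 9*k - 1).
Take A(k)=1, B(k)=1, C(k)=k**4 + 34*k**3/15 + 8*k**2/5 + 3*k/5 - 1/15.
Need (1)·f(k+1) − (1)·f(k) = k**4 + 34*k**3/15 + 8*k**2/5 + 3*k/5 - 1/15.
From deg A=0, deg B=0, deg C=4: d=5.
Match coefficients ⇒ f(k) = k*(3*k**4 + k**3 - 4*k**2 + k - 2)/15.
So s_k = (B(k−1)f/C)·t_k = (k*(3*k**4 + k**3 - 4*k**2 + k - 2)/(15*k**4 + 34*k**3 + 24*k**2 + 9*k - 1))·t_k = k*(3*k**4 + k**3 - 4*k**2 + k - 2).
s_(k+1) − s_k = 15*k**4 + 34*k**3 + 24*k**2 + 9*k - 1 = t_k.
Sum = s_(10) − s_(3); s_(10) = 306080, s_(3) = 705 ⇒ 305375.

Σ = 305375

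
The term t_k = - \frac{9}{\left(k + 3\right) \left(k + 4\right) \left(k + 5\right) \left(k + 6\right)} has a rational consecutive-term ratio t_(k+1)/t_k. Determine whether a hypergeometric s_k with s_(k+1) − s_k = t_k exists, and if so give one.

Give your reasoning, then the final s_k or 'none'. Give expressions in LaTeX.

s_k = \frac{k \left(- k^{2} - 12 k - 47\right)}{20 \left(k + 3\right) \left(k + 4\right) \left(k + 5\right)}

The ratio is (k + 3)/(k + 7).
Gosper form: A/B · C(k+1)/C(k) with A=k + 3, B=k + 7, C=1.
f must satisfy (k + 3)·f(k+1) − (k + 6)·f(k) = 1.
From deg A=1, deg B=1, deg C=0: d=3.
Solve for f: f(k) = k*(k**2 + 12*k + 47)/180 (degree 3 ≤ 3).
So s_k = (B(k−1)f/C)·t_k = (k*(k + 6)*(k**2 + 12*k + 47)/180)·t_k = k*(-k**2 - 12*k - 47)/(20*(k + 3)*(k + 4)*(k + 5)).
Δs = -9/(k**4 + 18*k**3 + 119*k**2 + 342*k + 360), as required.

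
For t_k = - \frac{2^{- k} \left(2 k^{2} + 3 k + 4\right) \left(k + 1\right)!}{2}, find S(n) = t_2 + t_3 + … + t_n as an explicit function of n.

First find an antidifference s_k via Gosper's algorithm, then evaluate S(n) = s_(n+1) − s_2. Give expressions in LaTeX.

S(n) = 2^{- n - 1} \left(15 \cdot 2^{n} - 2 n^{3} n! - 9 n^{2} n! - 13 n n! - 6 n!\right)

Compute t_(k+1)/t_k: get (k + 2)*(3*k + 2*(k + 1)**2 + 7)/(2*(2*k**2 + 3*k + 4)).
Normal form (A,B,C) = (k/2 + 1, 1, k**2 + 3*k/2 + 2).
Solve (k/2 + 1)·f(k+1) − (1)·f(k) = k**2 + 3*k/2 + 2.
Degrees (1,0,2) ⇒ d ≤ 1.
A polynomial solution: f(k) = 2*k + 1.
R(k) = B(k−1)·f(k)/C(k) = 2*(2*k + 1)/(2*k**2 + 3*k + 4); s_k = R·t_k = -(2*k + 1)*factorial(k + 1)/2**k.
Verify: -(2*k**2 + 3*k + 4)*factorial(k + 1)/(2*2**k) matches t_k.
Evaluate: s_(n+1) = -2**(-n - 1)*(2*n + 3)*factorial(n + 2); subtract s_(2) = -15/2 ⇒ S(n) = 2**(-n - 1)*(15*2**n - 2*n**3*factorial(n) - 9*n**2*factorial(n) - 13*n*factorial(n) - 6*factorial(n)).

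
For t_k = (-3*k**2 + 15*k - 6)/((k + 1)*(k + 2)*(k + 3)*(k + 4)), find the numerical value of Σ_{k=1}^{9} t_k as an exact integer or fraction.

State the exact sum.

Ratio r(k) = (k**3 - 2*k**2 - 5*k - 2)/(k**3 - 23*k + 10).
So A=k + 1 and B=k + 5, with C=k**2 - 5*k + 2.
Need (k + 1)·f(k+1) − (k + 4)·f(k) = k**2 - 5*k + 2.
Bound: deg f ≤ 3.
Match coefficients ⇒ f(k) = k*(k**2 - 3*k + 20)/9.
Get s_k = R·t_k = -k*(k**2 - 3*k + 20)/(3*(k + 1)*(k + 2)*(k + 3)) with R(k) = B(k−1)f(k)/C(k) = k*(k + 4)*(k**2 - 3*k + 20)/(9*(k**2 - 5*k + 2)).
s_(k+1) − s_k = 3*(-k**2 + 5*k - 2)/(k**4 + 10*k**3 + 35*k**2 + 50*k + 24) = t_k.
Σ_(k=1)^(9) t_k = s_(10) − s_(1) = -25/143 − (-1/4) = 43/572.

Σ = 43/572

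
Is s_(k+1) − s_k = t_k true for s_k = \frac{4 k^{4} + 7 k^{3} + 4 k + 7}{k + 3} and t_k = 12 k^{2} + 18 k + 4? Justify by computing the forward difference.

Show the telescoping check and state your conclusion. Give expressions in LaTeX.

Invalid: residual \frac{2 \left(- 8 k^{3} - 51 k^{2} - 61 k - 5\right)}{k^{2} + 7 k + 12} ≠ 0.

s_(k+1) = (4*k + 4*(k + 1)**4 + 7*(k + 1)**3 + 11)/(k + 4)
s_(k+1) − s_k = 2*(6*k**4 + 43*k**3 + 86*k**2 + 61*k + 19)/(k**2 + 7*k + 12)
(s_(k+1) − s_k) − t_k = 2*(-8*k**3 - 51*k**2 - 61*k - 5)/(k**2 + 7*k + 12)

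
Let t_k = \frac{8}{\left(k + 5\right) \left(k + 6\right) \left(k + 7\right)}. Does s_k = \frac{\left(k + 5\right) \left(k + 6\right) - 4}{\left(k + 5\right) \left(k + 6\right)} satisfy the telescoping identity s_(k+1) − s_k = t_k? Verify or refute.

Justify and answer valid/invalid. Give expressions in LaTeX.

s_(k+1) = ((k + 6)*(k + 7) - 4)/((k + 6)*(k + 7))
s_(k+1) − s_k = 8/(k**3 + 18*k**2 + 107*k + 210)
(s_(k+1) − s_k) − t_k = 0

valid; difference matches t_k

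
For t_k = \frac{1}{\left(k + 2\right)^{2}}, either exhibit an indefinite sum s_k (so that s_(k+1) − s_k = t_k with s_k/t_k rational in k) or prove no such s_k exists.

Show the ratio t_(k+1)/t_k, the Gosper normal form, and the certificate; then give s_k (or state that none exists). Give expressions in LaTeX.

none — t_k is not Gosper-summable

Compute t_(k+1)/t_k: get (k + 2)**2/(k + 3)**2.
Take A(k)=k**2 + 4*k + 4, B(k)=k**2 + 6*k + 9, C(k)=1.
f must satisfy (k**2 + 4*k + 4)·f(k+1) − (k**2 + 4*k + 4)·f(k) = 1.
d = 0 from the (2,2,0) case.
Put f(k) = c0: A·f(k+1) − B(k−1)·f(k) − C = -1; need -1 = 0 — inconsistent ⇒ no f, not summable.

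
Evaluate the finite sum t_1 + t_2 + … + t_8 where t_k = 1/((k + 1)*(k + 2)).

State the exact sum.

Σ = 2/5

Step 1: r(k) = (k + 1)/(k + 3).
A = k + 1, B = k + 3, C = 1.
Key eq: (k + 1)·f(k+1) = (k + 2)·f(k) + (1).
d = 1 from the (1,1,0) case.
Match coefficients ⇒ f(k) = k.
Get s_k = R·t_k = k/(k + 1) with R(k) = B(k−1)f(k)/C(k) = k*(k + 2).
Δs = 1/(k**2 + 3*k + 2), as required.
Telescoping: Σ = s_(9) − s_(1) = 9/10 − (1/2) = 2/5.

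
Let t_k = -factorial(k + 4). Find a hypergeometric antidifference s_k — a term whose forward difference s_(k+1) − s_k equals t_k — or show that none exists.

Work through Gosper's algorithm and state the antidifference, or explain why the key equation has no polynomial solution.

none — t_k is not Gosper-summable

Compute t_(k+1)/t_k: get k + 5.
Gosper form: A/B · C(k+1)/C(k) with A=k + 5, B=1, C=1.
f must satisfy (k + 5)·f(k+1) − (1)·f(k) = 1.
Bound: deg f ≤ -1.
deg f ≤ -1 is impossible — no certificate.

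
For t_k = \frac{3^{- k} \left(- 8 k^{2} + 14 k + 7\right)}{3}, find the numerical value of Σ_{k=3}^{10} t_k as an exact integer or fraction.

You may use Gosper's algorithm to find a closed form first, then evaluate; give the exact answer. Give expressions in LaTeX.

t_(k+1)/t_k = (8*k**2 + 2*k - 13)/(3*(8*k**2 - 14*k - 7)).
So A=1/3 and B=1, with C=k**2 - 7*k/4 - 7/8.
f must satisfy (1/3)·f(k+1) − (1)·f(k) = k**2 - 7*k/4 - 7/8.
Degrees (0,0,2) ⇒ d ≤ 2.
A polynomial solution: f(k) = -3*(4*k**2 - 3*k - 3)/8.
So s_k = (B(k−1)f/C)·t_k = (-3*(4*k**2 - 3*k - 3)/(8*k**2 - 14*k - 7))·t_k = (4*k**2 - 3*k - 3)/3**k.
Verify: (-8*k**2 + 14*k + 7)/(3*3**k) matches t_k.
Telescoping: Σ = s_(11) − s_(3) = 448/177147 − (8/9) = -157016/177147.

Σ = -157016/177147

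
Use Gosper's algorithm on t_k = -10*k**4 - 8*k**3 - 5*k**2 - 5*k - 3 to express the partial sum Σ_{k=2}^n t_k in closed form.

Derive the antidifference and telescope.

S(n) = -2*n**5 - 7*n**4 - 9*n**3 - 7*n**2 - 6*n + 31

The ratio is (10*k**4 + 48*k**3 + 89*k**2 + 79*k + 31)/(10*k**4 + 8*k**3 + 5*k**2 + 5*k + 3).
So A=1 and B=1, with C=k**4 + 4*k**3/5 + k**2/2 + k/2 + 3/10.
Solve (1)·f(k+1) − (1)·f(k) = k**4 + 4*k**3/5 + k**2/2 + k/2 + 3/10.
d = 5 from the (0,0,4) case.
Match coefficients ⇒ f(k) = k*(2*k**4 - 3*k**3 + k**2 + 2*k + 1)/10.
R(k) = B(k−1)·f(k)/C(k) = k*(2*k**4 - 3*k**3 + k**2 + 2*k + 1)/(10*k**4 + 8*k**3 + 5*k**2 + 5*k + 3); s_k = R·t_k = k*(-2*k**4 + 3*k**3 - k**2 - 2*k - 1).
s_(k+1) − s_k = -10*k**4 - 8*k**3 - 5*k**2 - 5*k - 3 = t_k.
Telescope: S(n) = s_(n+1) − s_(2) = -2*n**5 - 7*n**4 - 9*n**3 - 7*n**2 - 6*n - 3 − (-34) = -2*n**5 - 7*n**4 - 9*n**3 - 7*n**2 - 6*n + 31.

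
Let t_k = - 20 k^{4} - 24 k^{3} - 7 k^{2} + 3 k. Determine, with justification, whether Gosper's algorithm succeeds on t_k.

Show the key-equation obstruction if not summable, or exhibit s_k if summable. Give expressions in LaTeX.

Yes. s_k = k \left(- 4 k^{4} + 4 k^{3} + 3 k^{2} - k - 2\right).

t_(k+1)/t_k = (20*k**4 + 104*k**3 + 199*k**2 + 163*k + 48)/(k*(20*k**3 + 24*k**2 + 7*k - 3)).
A = 1, B = 1, C = k**4 + 6*k**3/5 + 7*k**2/20 - 3*k/20.
Need (1)·f(k+1) − (1)·f(k) = k**4 + 6*k**3/5 + 7*k**2/20 - 3*k/20.
deg f ≤ 5 (via 0,0,4).
Match coefficients ⇒ f(k) = k*(k - 1)*(4*k**3 - 3*k - 2)/20.
So s_k = (B(k−1)f/C)·t_k = ((k - 1)*(4*k**3 - 3*k - 2)/(20*k**3 + 24*k**2 + 7*k - 3))·t_k = k*(-4*k**4 + 4*k**3 + 3*k**2 - k - 2).
s_(k+1) − s_k = k*(-20*k**3 - 24*k**2 - 7*k + 3) = t_k.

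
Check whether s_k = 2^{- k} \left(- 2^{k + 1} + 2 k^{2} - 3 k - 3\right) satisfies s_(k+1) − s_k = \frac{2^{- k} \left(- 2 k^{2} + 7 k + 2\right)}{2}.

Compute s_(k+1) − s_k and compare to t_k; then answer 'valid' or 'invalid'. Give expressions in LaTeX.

s_(k+1) = (-4*2**k + 2*k**2 + k - 4)/(2*2**k)
s_(k+1) − s_k = (-2*k**2 + 7*k + 2)/(2*2**k)
(s_(k+1) − s_k) − t_k = 0

valid (s_(k+1) − s_k reduces to t_k)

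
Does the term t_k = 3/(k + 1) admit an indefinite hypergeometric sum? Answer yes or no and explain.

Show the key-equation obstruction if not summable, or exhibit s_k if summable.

t_(k+1)/t_k = (k + 1)/(k + 2).
Normal form (A,B,C) = (k + 1, k + 2, 1).
Set up (k + 1)·f(k+1) − (k + 1)·f(k) − (1) = 0.
deg f ≤ 0 (via 1,1,0).
Put f(k) = c0: A·f(k+1) − B(k−1)·f(k) − C = -1; need -1 = 0 — inconsistent ⇒ no f, not summable.

No. Not Gosper-summable.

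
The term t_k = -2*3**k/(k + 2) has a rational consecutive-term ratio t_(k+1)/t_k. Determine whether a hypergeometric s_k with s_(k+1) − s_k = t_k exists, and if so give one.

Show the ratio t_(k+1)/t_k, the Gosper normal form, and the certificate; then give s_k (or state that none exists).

not Gosper-summable; s_k does not exist

r(k) = 3*(k + 2)/(k + 3) after simplifying.
Gosper form: A/B · C(k+1)/C(k) with A=3*k + 6, B=k + 3, C=1.
Key eq: (3*k + 6)·f(k+1) = (k + 2)·f(k) + (1).
deg f ≤ -1 (via 1,1,0).
d = -1 < 0 ⇒ no nonzero polynomial f; not summable.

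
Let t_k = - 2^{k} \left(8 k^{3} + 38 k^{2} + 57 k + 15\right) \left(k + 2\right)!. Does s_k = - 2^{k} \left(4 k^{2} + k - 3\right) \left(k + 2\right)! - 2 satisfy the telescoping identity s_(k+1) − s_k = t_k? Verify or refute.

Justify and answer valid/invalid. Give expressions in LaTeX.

s_(k+1) = -2**(k + 1)*(k + 4*(k + 1)**2 - 2)*factorial(k + 3) - 2
s_(k+1) − s_k = -2**k*(8*k**3 + 38*k**2 + 57*k + 15)*factorial(k + 2)
(s_(k+1) − s_k) − t_k = 0

valid; difference matches t_k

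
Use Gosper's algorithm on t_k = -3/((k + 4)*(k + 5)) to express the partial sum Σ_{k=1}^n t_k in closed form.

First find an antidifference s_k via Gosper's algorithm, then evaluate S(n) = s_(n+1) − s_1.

t_(k+1)/t_k = (k + 4)/(k + 6).
Factor: A=k + 4; B=k + 6; C=1.
Set up (k + 4)·f(k+1) − (k + 5)·f(k) − (1) = 0.
Degrees (1,1,0) ⇒ d ≤ 1.
Coefficient equations give f(k) = k/4.
So s_k = (B(k−1)f/C)·t_k = (k*(k + 5)/4)·t_k = -3*k/(4*k + 16).
Δs = -3/(k**2 + 9*k + 20), as required.
Evaluate: s_(n+1) = 3*(-n - 1)/(4*(n + 5)); subtract s_(1) = -3/20 ⇒ S(n) = -3*n/(5*n + 25).

S(n) = -3*n/(5*n + 25)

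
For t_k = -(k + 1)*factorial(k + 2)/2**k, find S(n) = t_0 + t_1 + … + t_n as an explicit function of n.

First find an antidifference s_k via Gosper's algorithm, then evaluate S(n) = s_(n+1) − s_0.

Step 1: r(k) = (k + 2)*(k + 3)/(2*(k + 1)).
A = k/2 + 3/2, B = 1, C = k + 1.
Solve (k/2 + 3/2)·f(k+1) − (1)·f(k) = k + 1.
Bound: deg f ≤ 0.
Coefficient equations give f(k) = 2.
Certificate R = B(k−1)f/C = 2/(k + 1) gives s_k = -2**(1 - k)*factorial(k + 2).
s_(k+1) − s_k = -(k + 1)*factorial(k + 2)/2**k = t_k.
s_(n+1) = -factorial(n + 3)/2**n and s_(0) = -4, so S(n) = 4 - factorial(n + 3)/2**n.

S(n) = 4 - factorial(n + 3)/2**n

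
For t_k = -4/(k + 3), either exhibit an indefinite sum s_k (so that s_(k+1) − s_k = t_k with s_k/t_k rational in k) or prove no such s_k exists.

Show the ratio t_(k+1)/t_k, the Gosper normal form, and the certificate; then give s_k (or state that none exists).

The ratio is (k + 3)/(k + 4).
Normal form (A,B,C) = (k + 3, k + 4, 1).
f must satisfy (k + 3)·f(k+1) − (k + 3)·f(k) = 1.
deg f ≤ 0 (via 1,1,0).
f = c0 ⇒ A·f(k+1) − B(k−1)·f(k) − C = -1. The system {-1 = 0} is inconsistent; no antidifference.

none (Gosper's algorithm certifies no s_k)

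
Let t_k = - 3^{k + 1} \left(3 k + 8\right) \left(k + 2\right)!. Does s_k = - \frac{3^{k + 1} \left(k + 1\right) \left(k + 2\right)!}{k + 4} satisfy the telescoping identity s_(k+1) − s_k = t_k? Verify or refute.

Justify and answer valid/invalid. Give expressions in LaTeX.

s_(k+1) = -3**(k + 2)*(k + 2)*factorial(k + 3)/(k + 5)
s_(k+1) − s_k = -3**(k + 1)*(3*k**3 + 26*k**2 + 72*k + 67)*factorial(k + 2)/((k + 4)*(k + 5))
(s_(k+1) − s_k) − t_k = 3**(k + 2)*(3*k**2 + 20*k + 31)*factorial(k + 2)/((k + 4)*(k + 5))

Invalid: residual \frac{3^{k + 2} \left(3 k^{2} + 20 k + 31\right) \left(k + 2\right)!}{\left(k + 4\right) \left(k + 5\right)} ≠ 0.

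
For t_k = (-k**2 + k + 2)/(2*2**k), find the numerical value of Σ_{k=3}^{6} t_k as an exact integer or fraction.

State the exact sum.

Σ = -17/16

The ratio is (k**2 + k - 2)/(2*(k**2 - k - 2)).
A = 1/2, B = 1, C = k**2 - k - 2.
Key eq: (1/2)·f(k+1) = (1)·f(k) + (k**2 - k - 2).
deg f ≤ 2 (via 0,0,2).
A polynomial solution: f(k) = -2*k*(k + 1).
Certificate R = B(k−1)f/C = -2*k/(k - 2) gives s_k = k*(k + 1)/2**k.
Δs = (2 - k)*(k + 1)/(2*2**k), as required.
Σ_(k=3)^(6) t_k = s_(7) − s_(3) = 7/16 − (3/2) = -17/16.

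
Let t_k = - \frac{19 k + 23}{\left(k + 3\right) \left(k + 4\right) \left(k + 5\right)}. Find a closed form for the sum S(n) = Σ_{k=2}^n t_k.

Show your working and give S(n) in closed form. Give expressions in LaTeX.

The ratio is (k + 3)*(19*k + 42)/((k + 6)*(19*k + 23)).
A = k + 3, B = k + 6, C = k + 23/19.
Solve (k + 3)·f(k+1) − (k + 5)·f(k) = k + 23/19.
From deg A=1, deg B=1, deg C=1: d=2.
Coefficient equations give f(k) = k*(10*k + 13)/57.
Certificate R = B(k−1)f/C = k*(k + 5)*(10*k + 13)/(3*(19*k + 23)) gives s_k = k*(-10*k - 13)/(3*(k + 3)*(k + 4)).
Verify: (-19*k - 23)/(k**3 + 12*k**2 + 47*k + 60) matches t_k.
Telescope: S(n) = s_(n+1) − s_(2) = (-10*n**2 - 33*n - 23)/(3*(n**2 + 9*n + 20)) − (-11/15) = (-13*n**2 - 22*n + 35)/(5*(n**2 + 9*n + 20)).

S(n) = \frac{- 13 n^{2} - 22 n + 35}{5 \left(n^{2} + 9 n + 20\right)}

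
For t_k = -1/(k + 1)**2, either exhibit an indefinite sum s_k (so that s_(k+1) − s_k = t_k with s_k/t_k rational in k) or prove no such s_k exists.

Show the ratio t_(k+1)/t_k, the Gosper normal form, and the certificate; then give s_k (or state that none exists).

Compute t_(k+1)/t_k: get (k + 1)**2/(k + 2)**2.
Gosper form: A/B · C(k+1)/C(k) with A=k**2 + 2*k + 1, B=k**2 + 4*k + 4, C=1.
Solve (k**2 + 2*k + 1)·f(k+1) − (k**2 + 2*k + 1)·f(k) = 1.
Degrees (2,2,0) ⇒ d ≤ 0.
Generic f = c0 gives residual -1; -1 = 0 cannot hold, so t_k is not Gosper-summable.

none — t_k is not Gosper-summable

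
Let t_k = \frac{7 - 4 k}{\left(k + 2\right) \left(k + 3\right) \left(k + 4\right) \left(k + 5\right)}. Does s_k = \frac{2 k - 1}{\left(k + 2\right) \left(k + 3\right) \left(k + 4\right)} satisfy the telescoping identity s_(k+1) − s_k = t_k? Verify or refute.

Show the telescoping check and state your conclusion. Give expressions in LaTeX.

s_(k+1) = (2*k + 1)/((k + 3)*(k + 4)*(k + 5))
s_(k+1) − s_k = (7 - 4*k)/(k**4 + 14*k**3 + 71*k**2 + 154*k + 120)
(s_(k+1) − s_k) − t_k = 0

valid; difference matches t_k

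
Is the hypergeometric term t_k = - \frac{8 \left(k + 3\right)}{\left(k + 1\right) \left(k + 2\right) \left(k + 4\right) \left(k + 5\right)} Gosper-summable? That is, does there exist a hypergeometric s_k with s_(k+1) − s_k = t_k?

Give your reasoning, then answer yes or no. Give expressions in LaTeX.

r(k) = (k + 1)*(k + 4)**2/((k + 3)**2*(k + 6)) after simplifying.
Take A(k)=k + 1, B(k)=k + 6, C(k)=k**2 + 6*k + 9.
Need (k + 1)·f(k+1) − (k + 5)·f(k) = k**2 + 6*k + 9.
deg f ≤ 4 (via 1,1,2).
Solve for f: f(k) = k*(k + 2)*(k + 3)*(k + 5)/8 (degree 4 ≤ 4).
R(k) = B(k−1)·f(k)/C(k) = k*(k + 2)*(k + 5)**2/(8*(k + 3)); s_k = R·t_k = k*(-k - 5)/(k**2 + 5*k + 4).
Δs = 8*(-k - 3)/(k**4 + 12*k**3 + 49*k**2 + 78*k + 40), as required.

Yes. s_k = \frac{k \left(- k - 5\right)}{k^{2} + 5 k + 4}.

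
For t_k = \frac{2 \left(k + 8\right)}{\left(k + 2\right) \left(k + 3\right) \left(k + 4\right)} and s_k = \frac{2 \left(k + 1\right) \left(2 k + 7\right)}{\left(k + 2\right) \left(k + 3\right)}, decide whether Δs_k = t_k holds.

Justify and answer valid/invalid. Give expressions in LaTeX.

s_(k+1) = 2*(k + 2)*(2*k + 9)/((k + 3)*(k + 4))
s_(k+1) − s_k = 2*(k + 8)/(k**3 + 9*k**2 + 26*k + 24)
(s_(k+1) − s_k) − t_k = 0

Valid: the claim telescopes to t_k.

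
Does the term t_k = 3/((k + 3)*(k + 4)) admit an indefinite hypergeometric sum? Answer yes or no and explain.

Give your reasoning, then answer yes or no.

Step 1: r(k) = (k + 3)/(k + 5).
Gosper form: A/B · C(k+1)/C(k) with A=k + 3, B=k + 5, C=1.
Need (k + 3)·f(k+1) − (k + 4)·f(k) = 1.
Degrees (1,1,0) ⇒ d ≤ 1.
Solving with deg f ≤ 1: f(k) = k/3.
Certificate R = B(k−1)f/C = k*(k + 4)/3 gives s_k = k/(k + 3).
Δs = 3/(k**2 + 7*k + 12), as required.

Yes. s_k = k/(k + 3).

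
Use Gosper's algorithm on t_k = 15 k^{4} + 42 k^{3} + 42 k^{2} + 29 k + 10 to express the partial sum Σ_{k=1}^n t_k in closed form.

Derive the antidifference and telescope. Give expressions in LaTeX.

Step 1: r(k) = (15*k**4 + 102*k**3 + 258*k**2 + 299*k + 138)/(15*k**4 + 42*k**3 + 42*k**2 + 29*k + 10).
Normal form (A,B,C) = (1, 1, k**4 + 14*k**3/5 + 14*k**2/5 + 29*k/15 + 2/3).
Set up (1)·f(k+1) − (1)·f(k) − (k**4 + 14*k**3/5 + 14*k**2/5 + 29*k/15 + 2/3) = 0.
From deg A=0, deg B=0, deg C=4: d=5.
Solving with deg f ≤ 5: f(k) = k*(3*k**4 + 3*k**3 - 2*k**2 + 4*k + 2)/15.
Get s_k = R·t_k = k*(3*k**4 + 3*k**3 - 2*k**2 + 4*k + 2) with R(k) = B(k−1)f(k)/C(k) = k*(3*k**4 + 3*k**3 - 2*k**2 + 4*k + 2)/(15*k**4 + 42*k**3 + 42*k**2 + 29*k + 10).
Δs = 15*k**4 + 42*k**3 + 42*k**2 + 29*k + 10, as required.
Telescope: S(n) = s_(n+1) − s_(1) = 3*n**5 + 18*n**4 + 40*n**3 + 46*n**2 + 31*n + 10 − (10) = n*(3*n**4 + 18*n**3 + 40*n**2 + 46*n + 31).

S(n) = n \left(3 n^{4} + 18 n^{3} + 40 n^{2} + 46 n + 31\right)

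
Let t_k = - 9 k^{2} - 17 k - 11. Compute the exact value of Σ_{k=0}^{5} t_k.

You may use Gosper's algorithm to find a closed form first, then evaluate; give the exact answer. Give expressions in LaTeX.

Σ = -816

The ratio is (9*k**2 + 35*k + 37)/(9*k**2 + 17*k + 11).
Gosper form: A/B · C(k+1)/C(k) with A=1, B=1, C=k**2 + 17*k/9 + 11/9.
Set up (1)·f(k+1) − (1)·f(k) − (k**2 + 17*k/9 + 11/9) = 0.
deg f ≤ 3 (via 0,0,2).
Solve for f: f(k) = k*(3*k**2 + 4*k + 4)/9 (degree 3 ≤ 3).
Get s_k = R·t_k = k*(-3*k**2 - 4*k - 4) with R(k) = B(k−1)f(k)/C(k) = k*(3*k**2 + 4*k + 4)/(9*k**2 + 17*k + 11).
Verify: -9*k**2 - 17*k - 11 matches t_k.
Σ_(k=0)^(5) t_k = s_(6) − s_(0) = -816 − (0) = -816.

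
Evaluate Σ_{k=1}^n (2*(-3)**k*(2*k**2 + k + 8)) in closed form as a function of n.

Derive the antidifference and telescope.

S(n) = 3*(-3)**n*n**2 + 3*(-3)**n*n + 12*(-3)**n - 12

The ratio is 3*(-2*k**2 - 5*k - 11)/(2*k**2 + k + 8).
Factor: A=-3; B=1; C=k**2 + k/2 + 4.
Need (-3)·f(k+1) − (1)·f(k) = k**2 + k/2 + 4.
From deg A=0, deg B=0, deg C=2: d=2.
Solving with deg f ≤ 2: f(k) = -(k**2 - k + 4)/4.
R(k) = B(k−1)·f(k)/C(k) = -(k**2 - k + 4)/(2*(2*k**2 + k + 8)); s_k = R·t_k = (-3)**k*(-k**2 + k - 4).
Verify: 2*(-3)**k*(2*k**2 + k + 8) matches t_k.
Evaluate: s_(n+1) = 3*(-3)**n*(n**2 + n + 4); subtract s_(1) = 12 ⇒ S(n) = 3*(-3)**n*n**2 + 3*(-3)**n*n + 12*(-3)**n - 12.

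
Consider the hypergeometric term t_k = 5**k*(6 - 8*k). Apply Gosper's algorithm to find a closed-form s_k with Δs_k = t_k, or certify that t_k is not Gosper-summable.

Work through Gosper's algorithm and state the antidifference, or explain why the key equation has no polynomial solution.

s_k = 2*5**k*(2 - k)

t_(k+1)/t_k = 5*(4*k + 1)/(4*k - 3).
So A=5 and B=1, with C=k - 3/4.
Solve (5)·f(k+1) − (1)·f(k) = k - 3/4.
d = 1 from the (0,0,1) case.
Solve for f: f(k) = (k - 2)/4 (degree 1 ≤ 1).
Then R = B(k−1)f/C = (k - 2)/(4*k - 3), so s_k = R(k)·t_k = 2*5**k*(2 - k).
Verify: 5**k*(6 - 8*k) matches t_k.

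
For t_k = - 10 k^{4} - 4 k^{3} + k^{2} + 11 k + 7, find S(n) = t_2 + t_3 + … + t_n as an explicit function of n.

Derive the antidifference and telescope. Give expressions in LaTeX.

Ratio r(k) = (10*k**4 + 44*k**3 + 71*k**2 + 39*k - 5)/(10*k**4 + 4*k**3 - k**2 - 11*k - 7).
A = 1, B = 1, C = k**4 + 2*k**3/5 - k**2/10 - 11*k/10 - 7/10.
Key eq: (1)·f(k+1) = (1)·f(k) + (k**4 + 2*k**3/5 - k**2/10 - 11*k/10 - 7/10).
Bound: deg f ≤ 5.
Match coefficients ⇒ f(k) = k*(2*k**4 - 4*k**3 + k**2 - 4*k - 2)/10.
R(k) = B(k−1)·f(k)/C(k) = k*(2*k**4 - 4*k**3 + k**2 - 4*k - 2)/(10*k**4 + 4*k**3 - k**2 - 11*k - 7); s_k = R·t_k = k*(-2*k**4 + 4*k**3 - k**2 + 4*k + 2).
s_(k+1) − s_k = -10*k**4 - 4*k**3 + k**2 + 11*k + 7 = t_k.
s_(n+1) = -2*n**5 - 6*n**4 - 5*n**3 + 5*n**2 + 13*n + 7 and s_(2) = 12, so S(n) = -2*n**5 - 6*n**4 - 5*n**3 + 5*n**2 + 13*n - 5.

S(n) = - 2 n^{5} - 6 n^{4} - 5 n^{3} + 5 n^{2} + 13 n - 5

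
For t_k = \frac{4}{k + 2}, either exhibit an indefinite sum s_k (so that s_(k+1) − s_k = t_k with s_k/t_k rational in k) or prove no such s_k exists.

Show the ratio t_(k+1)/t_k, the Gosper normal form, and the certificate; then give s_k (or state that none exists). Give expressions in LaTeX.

none (Gosper's algorithm certifies no s_k)

Compute t_(k+1)/t_k: get (k + 2)/(k + 3).
Factor: A=k + 2; B=k + 3; C=1.
Need (k + 2)·f(k+1) − (k + 2)·f(k) = 1.
d = 0 from the (1,1,0) case.
f = c0 ⇒ A·f(k+1) − B(k−1)·f(k) − C = -1. The system {-1 = 0} is inconsistent; no antidifference.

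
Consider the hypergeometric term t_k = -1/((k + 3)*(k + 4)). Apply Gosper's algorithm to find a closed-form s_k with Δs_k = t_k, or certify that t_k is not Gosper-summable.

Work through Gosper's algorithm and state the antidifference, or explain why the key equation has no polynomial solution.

s_k = -k/(3*k + 9)

Ratio r(k) = (k + 3)/(k + 5).
Factor: A=k + 3; B=k + 5; C=1.
Need (k + 3)·f(k+1) − (k + 4)·f(k) = 1.
Bound: deg f ≤ 1.
Solving with deg f ≤ 1: f(k) = k/3.
Get s_k = R·t_k = -k/(3*k + 9) with R(k) = B(k−1)f(k)/C(k) = k*(k + 4)/3.
s_(k+1) − s_k = -1/(k**2 + 7*k + 12) = t_k.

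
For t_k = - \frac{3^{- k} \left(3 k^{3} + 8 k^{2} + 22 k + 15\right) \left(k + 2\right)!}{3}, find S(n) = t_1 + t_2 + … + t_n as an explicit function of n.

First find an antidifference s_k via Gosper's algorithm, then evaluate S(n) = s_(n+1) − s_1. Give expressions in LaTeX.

Compute t_(k+1)/t_k: get (3*k**4 + 26*k**3 + 98*k**2 + 189*k + 144)/(3*(3*k**3 + 8*k**2 + 22*k + 15)).
Take A(k)=k/3 + 1, B(k)=1, C(k)=k**3 + 8*k**2/3 + 22*k/3 + 5.
Need (k/3 + 1)·f(k+1) − (1)·f(k) = k**3 + 8*k**2/3 + 22*k/3 + 5.
Degrees (1,0,3) ⇒ d ≤ 2.
A polynomial solution: f(k) = (k + 1)*(3*k - 1).
So s_k = (B(k−1)f/C)·t_k = (3*(k + 1)*(3*k - 1)/(3*k**3 + 8*k**2 + 22*k + 15))·t_k = -(k + 1)*(3*k - 1)*factorial(k + 2)/3**k.
Check: Δs_k = -(3*k**3 + 8*k**2 + 22*k + 15)*factorial(k + 2)/(3*3**k). ✓
Telescope: S(n) = s_(n+1) − s_(1) = -3**(-n - 1)*(n + 2)*(3*n + 2)*factorial(n + 3) − (-8) = (24*3**n - 3*n**5*factorial(n) - 26*n**4*factorial(n) - 85*n**3*factorial(n) - 130*n**2*factorial(n) - 92*n*factorial(n) - 24*factorial(n))/(3*3**n).

S(n) = \frac{3^{- n} \left(24 \cdot 3^{n} - 3 n^{5} n! - 26 n^{4} n! - 85 n^{3} n! - 130 n^{2} n! - 92 n n! - 24 n!\right)}{3}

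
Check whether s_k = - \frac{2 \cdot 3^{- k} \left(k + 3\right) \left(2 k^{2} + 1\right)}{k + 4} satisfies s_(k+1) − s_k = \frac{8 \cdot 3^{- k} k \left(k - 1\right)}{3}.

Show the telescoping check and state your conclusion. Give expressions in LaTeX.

Invalid: residual \frac{2 \cdot 3^{- k} \left(- 4 k^{3} - 18 k^{2} + 16 k - 3\right)}{3 \left(k^{2} + 9 k + 20\right)} ≠ 0.

s_(k+1) = -2*(k + 4)*(2*(k + 1)**2 + 1)/(3*3**k*(k + 5))
s_(k+1) − s_k = 2*(4*k**4 + 28*k**3 + 26*k**2 - 64*k - 3)/(3*3**k*(k**2 + 9*k + 20))
(s_(k+1) − s_k) − t_k = 2*(-4*k**3 - 18*k**2 + 16*k - 3)/(3*3**k*(k**2 + 9*k + 20))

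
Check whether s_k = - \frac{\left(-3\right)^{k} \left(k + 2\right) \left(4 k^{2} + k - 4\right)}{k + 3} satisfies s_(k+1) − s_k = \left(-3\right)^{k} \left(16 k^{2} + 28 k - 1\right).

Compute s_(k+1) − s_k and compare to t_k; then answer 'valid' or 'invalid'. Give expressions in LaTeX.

Invalid: residual \frac{\left(-3\right)^{k} \left(- 16 k^{3} - 80 k^{2} - 84 k + 7\right)}{k^{2} + 7 k + 12} ≠ 0.

s_(k+1) = 3*(-3)**k*(k + 3)*(k + 4*(k + 1)**2 - 3)/(k + 4)
s_(k+1) − s_k = (-3)**k*(16*k**4 + 124*k**3 + 307*k**2 + 245*k - 5)/(k**2 + 7*k + 12)
(s_(k+1) − s_k) − t_k = (-3)**k*(-16*k**3 - 80*k**2 - 84*k + 7)/(k**2 + 7*k + 12)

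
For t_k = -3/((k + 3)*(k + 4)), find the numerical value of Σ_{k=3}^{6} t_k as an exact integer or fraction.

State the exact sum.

r(k) = (k + 3)/(k + 5) after simplifying.
Take A(k)=k + 3, B(k)=k + 5, C(k)=1.
Set up (k + 3)·f(k+1) − (k + 4)·f(k) − (1) = 0.
Bound: deg f ≤ 1.
Solving with deg f ≤ 1: f(k) = k/3.
So s_k = (B(k−1)f/C)·t_k = (k*(k + 4)/3)·t_k = -k/(k + 3).
Check: Δs_k = -3/(k**2 + 7*k + 12). ✓
Telescoping: Σ = s_(7) − s_(3) = -7/10 − (-1/2) = -1/5.

Σ = -1/5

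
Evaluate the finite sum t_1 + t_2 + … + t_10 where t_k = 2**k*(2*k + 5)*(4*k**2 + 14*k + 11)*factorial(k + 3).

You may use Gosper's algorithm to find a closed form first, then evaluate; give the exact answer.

Σ = 90520358171442864

t_(k+1)/t_k = 2*(8*k**4 + 104*k**3 + 500*k**2 + 1051*k + 812)/(8*k**3 + 48*k**2 + 92*k + 55).
Gosper form: A/B · C(k+1)/C(k) with A=2*k + 8, B=1, C=k**3 + 6*k**2 + 23*k/2 + 55/8.
Set up (2*k + 8)·f(k+1) − (1)·f(k) − (k**3 + 6*k**2 + 23*k/2 + 55/8) = 0.
d = 2 from the (1,0,3) case.
Solving with deg f ≤ 2: f(k) = (4*k**2 + 2*k + 1)/8.
Get s_k = R·t_k = 2**k*(4*k**2 + 2*k + 1)*factorial(k + 3) with R(k) = B(k−1)f(k)/C(k) = (4*k**2 + 2*k + 1)/((2*k + 5)*(4*k**2 + 14*k + 11)).
Verify: 2**k*(2*k + 5)*(4*k**2 + 14*k + 11)*factorial(k + 3) matches t_k.
Sum = s_(11) − s_(1); s_(11) = 90520358171443200, s_(1) = 336 ⇒ 90520358171442864.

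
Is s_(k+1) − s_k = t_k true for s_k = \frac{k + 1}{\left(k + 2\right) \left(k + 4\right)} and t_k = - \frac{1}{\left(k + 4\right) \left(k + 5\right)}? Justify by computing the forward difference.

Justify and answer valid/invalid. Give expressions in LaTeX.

s_(k+1) = (k + 2)/((k + 3)*(k + 5))
s_(k+1) − s_k = (-k**2 - 3*k + 1)/(k**4 + 14*k**3 + 71*k**2 + 154*k + 120)
(s_(k+1) − s_k) − t_k = (2*k + 7)/(k**4 + 14*k**3 + 71*k**2 + 154*k + 120)

Invalid: residual \frac{2 k + 7}{k^{4} + 14 k^{3} + 71 k^{2} + 154 k + 120} ≠ 0.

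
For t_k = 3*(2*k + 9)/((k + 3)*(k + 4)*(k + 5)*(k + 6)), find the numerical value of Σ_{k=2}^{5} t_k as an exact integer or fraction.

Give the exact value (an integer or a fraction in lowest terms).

Σ = 64/1155

r(k) = (k + 3)*(2*k + 11)/((k + 7)*(2*k + 9)) after simplifying.
So A=k + 3 and B=k + 7, with C=k + 9/2.
f must satisfy (k + 3)·f(k+1) − (k + 6)·f(k) = k + 9/2.
deg f ≤ 3 (via 1,1,1).
Solving with deg f ≤ 3: f(k) = k*(k + 4)*(k + 8)/30.
So s_k = (B(k−1)f/C)·t_k = (k*(k + 4)*(k + 6)*(k + 8)/(15*(2*k + 9)))·t_k = k*(k + 8)/(5*(k**2 + 8*k + 15)).
Check: Δs_k = 3*(2*k + 9)/(k**4 + 18*k**3 + 119*k**2 + 342*k + 360). ✓
Sum = s_(6) − s_(2); s_(6) = 28/165, s_(2) = 4/35 ⇒ 64/1155.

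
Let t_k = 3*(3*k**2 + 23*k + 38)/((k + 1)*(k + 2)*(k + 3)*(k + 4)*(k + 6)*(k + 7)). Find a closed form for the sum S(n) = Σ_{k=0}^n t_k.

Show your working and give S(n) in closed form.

S(n) = (n**3 + 13*n**2 + 50*n + 38)/(6*(n**3 + 13*n**2 + 50*n + 56))

Compute t_(k+1)/t_k: get (k + 1)*(k + 6)*(23*k + 3*(k + 1)**2 + 61)/((k + 5)*(k + 8)*(3*k**2 + 23*k + 38)).
Take A(k)=k + 1, B(k)=k + 8, C(k)=k**3 + 38*k**2/3 + 51*k + 190/3.
Solve (k + 1)·f(k+1) − (k + 7)·f(k) = k**3 + 38*k**2/3 + 51*k + 190/3.
From deg A=1, deg B=1, deg C=3: d=6.
Match coefficients ⇒ f(k) = k*(k + 2)*(k + 4)*(k + 5)*(k**2 + 10*k + 27)/54.
Get s_k = R·t_k = k*(k**2 + 10*k + 27)/(6*(k**3 + 10*k**2 + 27*k + 18)) with R(k) = B(k−1)f(k)/C(k) = k*(k + 2)*(k + 4)*(k + 7)*(k**2 + 10*k + 27)/(18*(3*k**2 + 23*k + 38)).
Δs = 3*(3*k**2 + 23*k + 38)/(k**6 + 23*k**5 + 207*k**4 + 925*k**3 + 2144*k**2 + 2412*k + 1008), as required.
Σ_(k=0)^n t_k = s_(n+1) − s_(0) = ((n**3 + 13*n**2 + 50*n + 38)/(6*(n**3 + 13*n**2 + 50*n + 56))) − (0), i.e. (n**3 + 13*n**2 + 50*n + 38)/(6*(n**3 + 13*n**2 + 50*n + 56)).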